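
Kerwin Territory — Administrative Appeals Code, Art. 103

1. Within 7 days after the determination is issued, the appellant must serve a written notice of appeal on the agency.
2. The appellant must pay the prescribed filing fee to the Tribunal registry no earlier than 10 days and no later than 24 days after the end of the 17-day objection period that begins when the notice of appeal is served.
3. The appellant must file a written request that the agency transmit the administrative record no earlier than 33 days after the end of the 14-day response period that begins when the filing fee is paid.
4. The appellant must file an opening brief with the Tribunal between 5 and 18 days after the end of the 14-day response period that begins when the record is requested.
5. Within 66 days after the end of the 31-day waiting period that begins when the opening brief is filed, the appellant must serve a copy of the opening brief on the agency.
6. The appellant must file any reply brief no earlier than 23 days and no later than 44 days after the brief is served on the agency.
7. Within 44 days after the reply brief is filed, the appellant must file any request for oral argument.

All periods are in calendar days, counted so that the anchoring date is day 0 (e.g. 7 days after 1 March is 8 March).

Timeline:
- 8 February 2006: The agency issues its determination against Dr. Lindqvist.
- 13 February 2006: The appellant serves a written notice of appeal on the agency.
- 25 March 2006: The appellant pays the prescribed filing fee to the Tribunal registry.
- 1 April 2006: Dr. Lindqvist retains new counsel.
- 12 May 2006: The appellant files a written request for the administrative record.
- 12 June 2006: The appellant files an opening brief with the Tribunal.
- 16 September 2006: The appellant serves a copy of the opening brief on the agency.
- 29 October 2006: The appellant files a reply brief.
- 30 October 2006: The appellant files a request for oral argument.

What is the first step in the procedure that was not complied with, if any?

None — every step was satisfied

Step 1 — counting 7 days from 8 February 2006 (when the determination is issued) gives a deadline of 15 February 2006; done 13 February 2006 — timely.
Step 2 — 10 and 24 days from 2 March 2006 (end of the 17-day objection period, which began when the notice of appeal is served on 13 February 2006) are 12 March 2006 and 26 March 2006 respectively; 25 March 2006 falls inside that range.
Step 3 — must wait 33 days from 8 April 2006 (end of the 14-day response period, which began when the filing fee is paid on 25 March 2006), so not before 11 May 2006; done 12 May 2006, after the minimum wait.
Step 4 — 5 and 18 days from 26 May 2006 (end of the 14-day response period, which began when the record is requested on 12 May 2006) are 31 May 2006 and 13 June 2006 respectively; done 12 June 2006 — within the window.
Step 5 — counting 66 days from 13 July 2006 (end of the 31-day waiting period, which began when the opening brief is filed on 12 June 2006) gives a deadline of 17 September 2006; done 16 September 2006 — timely.
Step 6 — 23 and 44 days from 16 September 2006 (when the brief is served on the agency) are 9 October 2006 and 30 October 2006 respectively; 29 October 2006 falls inside that range.
Step 7 — counting 44 days from 29 October 2006 (when the reply brief is filed) gives a deadline of 12 December 2006; done 30 October 2006 — timely.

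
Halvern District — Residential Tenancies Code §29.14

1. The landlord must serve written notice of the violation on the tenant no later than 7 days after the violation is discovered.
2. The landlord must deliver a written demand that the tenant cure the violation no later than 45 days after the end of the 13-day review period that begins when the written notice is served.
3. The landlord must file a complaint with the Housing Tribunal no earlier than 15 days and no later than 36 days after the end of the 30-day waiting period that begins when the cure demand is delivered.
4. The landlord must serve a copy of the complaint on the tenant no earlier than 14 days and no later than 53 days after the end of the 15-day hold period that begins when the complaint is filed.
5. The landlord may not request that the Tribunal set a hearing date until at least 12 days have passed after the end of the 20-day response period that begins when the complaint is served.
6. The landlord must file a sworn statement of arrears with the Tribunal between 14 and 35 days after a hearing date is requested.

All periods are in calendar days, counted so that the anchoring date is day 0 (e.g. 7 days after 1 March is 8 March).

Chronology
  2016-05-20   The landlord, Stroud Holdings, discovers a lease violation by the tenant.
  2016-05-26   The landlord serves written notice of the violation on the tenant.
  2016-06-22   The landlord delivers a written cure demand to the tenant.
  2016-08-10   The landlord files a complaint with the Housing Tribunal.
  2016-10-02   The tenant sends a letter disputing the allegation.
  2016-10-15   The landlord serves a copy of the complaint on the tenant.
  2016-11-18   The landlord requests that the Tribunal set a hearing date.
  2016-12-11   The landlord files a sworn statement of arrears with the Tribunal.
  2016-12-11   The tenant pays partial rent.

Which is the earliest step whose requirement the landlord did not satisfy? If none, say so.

None — every step was satisfied

(1) due by 2016-05-20 + 7 days = 2016-05-27; 2016-05-26 is within that limit.
(2) due by 2016-06-08 + 45 days = 2016-07-23; done 2016-06-22 — timely.
(3) the permitted window runs from 2016-07-22 + 15 = 2016-08-06 to 2016-07-22 + 36 = 2016-08-27; done 2016-08-10, which is between those dates.
(4) the permitted window runs from 2016-08-25 + 14 = 2016-09-08 to 2016-08-25 + 53 = 2016-10-17; 2016-10-15 falls inside that range.
(5) permitted from 2016-11-04 + 12 days = 2016-11-16 onward; done 2016-11-18 — permitted.
(6) the permitted window runs from 2016-11-18 + 14 = 2016-12-02 to 2016-11-18 + 35 = 2016-12-23; done 2016-12-11 — within the window.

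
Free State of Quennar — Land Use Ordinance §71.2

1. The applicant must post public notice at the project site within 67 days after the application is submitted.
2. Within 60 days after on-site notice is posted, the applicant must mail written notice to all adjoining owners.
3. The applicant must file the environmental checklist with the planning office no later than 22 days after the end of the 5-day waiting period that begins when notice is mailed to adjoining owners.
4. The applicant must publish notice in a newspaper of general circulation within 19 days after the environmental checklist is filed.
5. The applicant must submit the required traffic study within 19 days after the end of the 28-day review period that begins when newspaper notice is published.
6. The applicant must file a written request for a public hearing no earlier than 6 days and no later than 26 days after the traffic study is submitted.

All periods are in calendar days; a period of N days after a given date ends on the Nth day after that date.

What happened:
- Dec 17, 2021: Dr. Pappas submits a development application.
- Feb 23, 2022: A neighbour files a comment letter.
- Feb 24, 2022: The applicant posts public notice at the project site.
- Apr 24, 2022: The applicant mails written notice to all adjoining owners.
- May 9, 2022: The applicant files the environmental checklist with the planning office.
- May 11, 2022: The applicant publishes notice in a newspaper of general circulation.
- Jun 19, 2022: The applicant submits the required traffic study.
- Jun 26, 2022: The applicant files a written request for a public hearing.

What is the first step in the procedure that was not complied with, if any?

Step 1

Step 1: 67 days after Dec 17, 2021 (when the application is submitted) is Feb 22, 2022; not done until Feb 24, 2022, 2 days after the deadline.
The procedure was therefore not followed at step 1.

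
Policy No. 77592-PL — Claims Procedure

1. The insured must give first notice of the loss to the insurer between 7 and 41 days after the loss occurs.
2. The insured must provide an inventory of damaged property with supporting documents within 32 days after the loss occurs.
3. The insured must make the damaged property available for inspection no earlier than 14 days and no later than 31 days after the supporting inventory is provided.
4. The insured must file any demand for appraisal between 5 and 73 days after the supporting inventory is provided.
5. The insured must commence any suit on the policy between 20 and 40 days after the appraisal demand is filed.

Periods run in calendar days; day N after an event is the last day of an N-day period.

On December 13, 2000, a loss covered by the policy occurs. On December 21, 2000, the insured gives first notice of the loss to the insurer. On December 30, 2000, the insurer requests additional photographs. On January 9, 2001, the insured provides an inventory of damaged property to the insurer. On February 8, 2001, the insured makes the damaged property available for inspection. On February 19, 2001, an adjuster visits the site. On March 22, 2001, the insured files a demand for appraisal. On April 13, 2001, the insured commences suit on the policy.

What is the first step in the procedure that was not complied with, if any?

Step 1: the window is 7–41 days after December 13, 2000 (when the loss occurs), so December 20, 2000 through January 23, 2001; done December 21, 2000, which is between those dates.
Step 2: 32 days after December 13, 2000 (when the loss occurs) is January 14, 2001; completed January 9, 2001, before the deadline.
Step 3: the window is 14–31 days after January 9, 2001 (when the supporting inventory is provided), so January 23, 2001 through February 9, 2001; done February 8, 2001, which is between those dates.
Step 4: the window is 5–73 days after January 9, 2001 (when the supporting inventory is provided), so January 14, 2001 through March 23, 2001; done March 22, 2001, which is between those dates.
Step 5: the window is 20–40 days after March 22, 2001 (when the appraisal demand is filed), so April 11, 2001 through May 1, 2001; April 13, 2001 falls inside that range.

None — every step was satisfied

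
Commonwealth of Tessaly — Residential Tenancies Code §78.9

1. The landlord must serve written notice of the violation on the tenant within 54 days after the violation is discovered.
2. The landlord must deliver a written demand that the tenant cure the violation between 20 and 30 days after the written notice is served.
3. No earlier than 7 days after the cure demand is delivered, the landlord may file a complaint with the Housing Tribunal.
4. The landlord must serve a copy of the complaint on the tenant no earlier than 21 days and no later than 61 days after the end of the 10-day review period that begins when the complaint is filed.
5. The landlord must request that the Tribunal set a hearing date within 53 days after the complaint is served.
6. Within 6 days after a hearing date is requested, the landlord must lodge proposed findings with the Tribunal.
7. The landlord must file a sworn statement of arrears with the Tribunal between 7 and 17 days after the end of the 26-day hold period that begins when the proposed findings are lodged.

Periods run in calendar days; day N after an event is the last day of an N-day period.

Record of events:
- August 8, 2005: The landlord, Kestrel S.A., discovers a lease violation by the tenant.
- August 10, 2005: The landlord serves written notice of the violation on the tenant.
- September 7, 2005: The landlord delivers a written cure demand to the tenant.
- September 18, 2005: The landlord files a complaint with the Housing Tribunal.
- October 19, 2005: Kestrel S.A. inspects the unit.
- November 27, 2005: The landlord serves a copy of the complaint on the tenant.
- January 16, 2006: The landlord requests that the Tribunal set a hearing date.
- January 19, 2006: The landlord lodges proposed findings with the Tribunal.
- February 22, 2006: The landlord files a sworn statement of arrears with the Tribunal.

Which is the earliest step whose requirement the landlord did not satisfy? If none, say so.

Step 1: 54 days after August 8, 2005 (when the violation is discovered) is October 1, 2005; August 10, 2005 is within that limit.
Step 2: the window is 20–30 days after August 10, 2005 (when the written notice is served), so August 30, 2005 through September 9, 2005; September 7, 2005 falls inside that range.
Step 3: the earliest permitted date is 7 days after September 7, 2005 (when the cure demand is delivered), i.e. September 14, 2005; September 18, 2005 is on or after that date.
Step 4: the window is 21–61 days after September 28, 2005 (end of the 10-day review period, which began when the complaint is filed on September 18, 2005), so October 19, 2005 through November 28, 2005; done November 27, 2005 — within the window.
Step 5: 53 days after November 27, 2005 (when the complaint is served) is January 19, 2006; January 16, 2006 is within that limit.
Step 6: 6 days after January 16, 2006 (when a hearing date is requested) is January 22, 2006; January 19, 2006 is within that limit.
Step 7: the window is 7–17 days after February 14, 2006 (end of the 26-day hold period, which began when the proposed findings are lodged on January 19, 2006), so February 21, 2006 through March 3, 2006; done February 22, 2006, which is between those dates.

None — every step was satisfied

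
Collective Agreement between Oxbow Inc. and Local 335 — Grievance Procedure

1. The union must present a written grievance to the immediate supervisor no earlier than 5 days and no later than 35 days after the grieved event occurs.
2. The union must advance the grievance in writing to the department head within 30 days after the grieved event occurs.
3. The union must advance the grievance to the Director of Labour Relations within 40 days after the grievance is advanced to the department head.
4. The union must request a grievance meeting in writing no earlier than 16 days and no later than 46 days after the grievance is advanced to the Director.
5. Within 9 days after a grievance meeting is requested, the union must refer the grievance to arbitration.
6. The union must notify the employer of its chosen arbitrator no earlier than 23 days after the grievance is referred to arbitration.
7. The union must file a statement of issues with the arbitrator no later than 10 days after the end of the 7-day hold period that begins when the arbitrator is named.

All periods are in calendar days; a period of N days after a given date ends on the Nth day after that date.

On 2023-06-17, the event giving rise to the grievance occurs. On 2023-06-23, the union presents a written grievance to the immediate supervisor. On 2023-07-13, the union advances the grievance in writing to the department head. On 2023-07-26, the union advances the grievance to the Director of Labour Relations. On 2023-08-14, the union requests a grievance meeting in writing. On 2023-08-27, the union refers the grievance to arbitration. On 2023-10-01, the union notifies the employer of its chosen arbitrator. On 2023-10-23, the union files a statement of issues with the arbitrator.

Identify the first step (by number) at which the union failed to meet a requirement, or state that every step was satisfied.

Step 1: the window is 5–35 days after 2023-06-17 (when the grieved event occurs), so 2023-06-22 through 2023-07-22; done 2023-06-23, which is between those dates.
Step 2: 30 days after 2023-06-17 (when the grieved event occurs) is 2023-07-17; completed 2023-07-13, before the deadline.
Step 3: 40 days after 2023-07-13 (when the grievance is advanced to the department head) is 2023-08-22; completed 2023-07-26, before the deadline.
Step 4: the window is 16–46 days after 2023-07-26 (when the grievance is advanced to the Director), so 2023-08-11 through 2023-09-10; done 2023-08-14, which is between those dates.
Step 5: 9 days after 2023-08-14 (when a grievance meeting is requested) is 2023-08-23; not done until 2023-08-27, 4 days after the deadline.
That is the first point of non-compliance.

Step 5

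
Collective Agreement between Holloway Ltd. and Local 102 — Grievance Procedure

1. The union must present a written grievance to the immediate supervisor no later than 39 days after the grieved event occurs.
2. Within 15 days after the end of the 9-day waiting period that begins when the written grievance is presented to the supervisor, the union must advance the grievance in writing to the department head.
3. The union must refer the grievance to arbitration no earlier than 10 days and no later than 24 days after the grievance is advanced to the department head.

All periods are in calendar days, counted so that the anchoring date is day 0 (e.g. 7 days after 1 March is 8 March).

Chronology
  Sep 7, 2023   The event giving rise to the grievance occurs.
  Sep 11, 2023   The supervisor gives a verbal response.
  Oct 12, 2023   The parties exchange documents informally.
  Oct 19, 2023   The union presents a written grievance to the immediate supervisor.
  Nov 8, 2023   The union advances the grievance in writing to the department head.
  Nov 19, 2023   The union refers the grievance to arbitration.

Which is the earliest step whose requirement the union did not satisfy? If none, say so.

Step 1 — counting 39 days from Sep 7, 2023 (when the grieved event occurs) gives a deadline of Oct 16, 2023; done Oct 19, 2023 — 3 days late.

Step 1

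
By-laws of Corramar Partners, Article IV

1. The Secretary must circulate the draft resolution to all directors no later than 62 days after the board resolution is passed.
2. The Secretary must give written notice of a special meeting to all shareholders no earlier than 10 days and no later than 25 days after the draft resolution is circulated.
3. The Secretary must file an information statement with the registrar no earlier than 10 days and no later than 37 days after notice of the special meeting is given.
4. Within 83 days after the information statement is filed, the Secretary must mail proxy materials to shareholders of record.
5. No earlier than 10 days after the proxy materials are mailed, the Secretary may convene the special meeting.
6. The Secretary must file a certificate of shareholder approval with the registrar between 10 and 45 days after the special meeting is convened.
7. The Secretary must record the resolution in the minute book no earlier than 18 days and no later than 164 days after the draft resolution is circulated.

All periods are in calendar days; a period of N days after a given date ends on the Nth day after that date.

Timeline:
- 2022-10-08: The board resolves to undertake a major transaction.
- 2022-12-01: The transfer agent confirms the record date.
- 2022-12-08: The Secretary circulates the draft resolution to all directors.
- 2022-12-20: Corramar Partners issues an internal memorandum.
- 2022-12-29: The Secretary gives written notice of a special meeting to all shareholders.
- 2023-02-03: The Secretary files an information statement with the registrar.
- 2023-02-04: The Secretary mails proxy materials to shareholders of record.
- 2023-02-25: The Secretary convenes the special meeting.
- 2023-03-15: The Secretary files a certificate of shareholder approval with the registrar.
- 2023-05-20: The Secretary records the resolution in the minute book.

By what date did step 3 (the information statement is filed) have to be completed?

Step 3 runs from 2022-12-29, when notice of the special meeting is given. The window is 10–37 days after 2022-12-29; it closes on 2023-02-04.

2023-02-04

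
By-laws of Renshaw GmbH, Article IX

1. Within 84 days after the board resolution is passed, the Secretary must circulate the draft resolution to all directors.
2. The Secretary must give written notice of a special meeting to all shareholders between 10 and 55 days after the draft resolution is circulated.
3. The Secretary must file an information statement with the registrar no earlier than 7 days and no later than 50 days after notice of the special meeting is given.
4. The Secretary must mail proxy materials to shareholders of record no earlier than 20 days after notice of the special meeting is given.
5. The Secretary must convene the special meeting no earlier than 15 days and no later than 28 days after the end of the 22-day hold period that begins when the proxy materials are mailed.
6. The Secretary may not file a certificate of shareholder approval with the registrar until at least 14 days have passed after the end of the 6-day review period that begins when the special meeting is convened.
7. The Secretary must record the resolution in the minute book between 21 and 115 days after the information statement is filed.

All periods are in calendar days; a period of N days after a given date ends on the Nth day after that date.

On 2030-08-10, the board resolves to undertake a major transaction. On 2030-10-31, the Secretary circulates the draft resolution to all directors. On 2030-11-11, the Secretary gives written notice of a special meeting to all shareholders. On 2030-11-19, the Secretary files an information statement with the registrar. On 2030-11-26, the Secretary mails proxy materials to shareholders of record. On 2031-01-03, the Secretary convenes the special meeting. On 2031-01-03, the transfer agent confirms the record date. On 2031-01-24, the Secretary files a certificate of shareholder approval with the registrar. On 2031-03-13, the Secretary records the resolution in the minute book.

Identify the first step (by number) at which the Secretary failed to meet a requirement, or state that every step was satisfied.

Step 4

(1) due by 2030-08-10 + 84 days = 2030-11-02; done 2030-10-31 — timely.
(2) the permitted window runs from 2030-10-31 + 10 = 2030-11-10 to 2030-10-31 + 55 = 2030-12-25; done 2030-11-11 — within the window.
(3) the permitted window runs from 2030-11-11 + 7 = 2030-11-18 to 2030-11-11 + 50 = 2030-12-31; 2030-11-19 falls inside that range.
(4) permitted from 2030-11-11 + 20 days = 2030-12-01 onward; done 2030-11-26 — 5 days too early.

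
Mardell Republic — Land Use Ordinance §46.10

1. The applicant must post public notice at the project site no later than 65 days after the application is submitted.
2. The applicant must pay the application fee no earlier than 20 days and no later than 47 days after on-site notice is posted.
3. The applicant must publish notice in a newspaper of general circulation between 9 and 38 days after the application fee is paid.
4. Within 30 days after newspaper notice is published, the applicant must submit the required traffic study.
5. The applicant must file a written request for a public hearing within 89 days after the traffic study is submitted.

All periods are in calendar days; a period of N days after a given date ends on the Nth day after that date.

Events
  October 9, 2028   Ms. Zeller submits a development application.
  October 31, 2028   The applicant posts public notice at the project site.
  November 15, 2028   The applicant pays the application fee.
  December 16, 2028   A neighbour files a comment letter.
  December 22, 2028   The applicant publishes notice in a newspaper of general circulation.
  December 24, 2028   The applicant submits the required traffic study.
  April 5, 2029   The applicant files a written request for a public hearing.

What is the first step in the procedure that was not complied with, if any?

(1) due by October 9, 2028 + 65 days = December 13, 2028; done October 31, 2028 — timely.
(2) the permitted window runs from October 31, 2028 + 20 = November 20, 2028 to October 31, 2028 + 47 = December 17, 2028; November 15, 2028 is 5 days too early.
No need to go further; step 2 was not satisfied.

Step 2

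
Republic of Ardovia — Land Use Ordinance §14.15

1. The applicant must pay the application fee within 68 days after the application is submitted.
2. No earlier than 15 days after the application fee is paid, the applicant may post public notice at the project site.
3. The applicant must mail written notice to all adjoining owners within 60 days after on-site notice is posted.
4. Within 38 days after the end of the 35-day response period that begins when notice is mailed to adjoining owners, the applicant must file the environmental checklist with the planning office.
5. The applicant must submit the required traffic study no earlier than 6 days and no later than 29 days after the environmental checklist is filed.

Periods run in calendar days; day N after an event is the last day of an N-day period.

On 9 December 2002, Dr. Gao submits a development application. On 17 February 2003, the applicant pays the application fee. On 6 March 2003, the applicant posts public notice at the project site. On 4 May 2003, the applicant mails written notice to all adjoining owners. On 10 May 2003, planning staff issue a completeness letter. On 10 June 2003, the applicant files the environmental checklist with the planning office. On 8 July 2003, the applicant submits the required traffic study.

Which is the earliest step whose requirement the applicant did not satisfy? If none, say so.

Step 1

Step 1: 68 days after 9 December 2002 (when the application is submitted) is 15 February 2003; not done until 17 February 2003, 2 days after the deadline.
No need to go further; step 1 was not satisfied.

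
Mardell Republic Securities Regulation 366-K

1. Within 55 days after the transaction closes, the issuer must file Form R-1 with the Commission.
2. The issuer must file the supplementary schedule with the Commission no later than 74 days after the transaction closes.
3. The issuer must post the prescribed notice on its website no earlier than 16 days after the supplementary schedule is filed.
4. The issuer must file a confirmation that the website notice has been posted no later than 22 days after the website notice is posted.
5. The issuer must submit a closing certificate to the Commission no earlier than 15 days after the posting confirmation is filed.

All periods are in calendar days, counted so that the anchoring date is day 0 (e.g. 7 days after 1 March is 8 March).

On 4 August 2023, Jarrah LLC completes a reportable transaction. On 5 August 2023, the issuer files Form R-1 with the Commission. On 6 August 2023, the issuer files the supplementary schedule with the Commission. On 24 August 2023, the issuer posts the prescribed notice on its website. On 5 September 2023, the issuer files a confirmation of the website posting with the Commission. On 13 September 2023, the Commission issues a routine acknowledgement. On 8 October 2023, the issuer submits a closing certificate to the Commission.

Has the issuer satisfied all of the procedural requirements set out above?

Step 1 — counting 55 days from 4 August 2023 (when the transaction closes) gives a deadline of 28 September 2023; completed 5 August 2023, before the deadline.
Step 2 — counting 74 days from 4 August 2023 (when the transaction closes) gives a deadline of 17 October 2023; completed 6 August 2023, before the deadline.
Step 3 — must wait 16 days from 6 August 2023 (when the supplementary schedule is filed), so not before 22 August 2023; 24 August 2023 is on or after that date.
Step 4 — counting 22 days from 24 August 2023 (when the website notice is posted) gives a deadline of 15 September 2023; completed 5 September 2023, before the deadline.
Step 5 — must wait 15 days from 5 September 2023 (when the posting confirmation is filed), so not before 20 September 2023; 8 October 2023 is on or after that date.

Yes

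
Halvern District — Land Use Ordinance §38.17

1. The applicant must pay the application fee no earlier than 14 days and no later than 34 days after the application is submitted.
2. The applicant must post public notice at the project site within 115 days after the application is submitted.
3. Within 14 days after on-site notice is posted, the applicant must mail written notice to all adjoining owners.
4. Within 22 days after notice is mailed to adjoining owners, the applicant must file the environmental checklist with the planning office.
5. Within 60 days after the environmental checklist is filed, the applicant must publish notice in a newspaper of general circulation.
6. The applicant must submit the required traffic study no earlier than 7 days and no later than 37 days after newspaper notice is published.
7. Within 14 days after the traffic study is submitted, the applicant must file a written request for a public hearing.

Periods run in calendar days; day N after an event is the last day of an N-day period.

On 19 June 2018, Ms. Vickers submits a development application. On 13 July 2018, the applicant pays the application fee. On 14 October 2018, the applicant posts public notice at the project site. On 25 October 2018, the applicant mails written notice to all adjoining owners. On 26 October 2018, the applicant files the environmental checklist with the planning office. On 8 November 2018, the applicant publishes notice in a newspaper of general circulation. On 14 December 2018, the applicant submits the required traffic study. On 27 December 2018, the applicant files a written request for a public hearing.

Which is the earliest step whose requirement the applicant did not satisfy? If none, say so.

Step 2

Step 1: the window is 14–34 days after 19 June 2018 (when the application is submitted), so 3 July 2018 through 23 July 2018; 13 July 2018 falls inside that range.
Step 2: 115 days after 19 June 2018 (when the application is submitted) is 12 October 2018; 14 October 2018 misses that deadline by 2 days.
That is the first point of non-compliance.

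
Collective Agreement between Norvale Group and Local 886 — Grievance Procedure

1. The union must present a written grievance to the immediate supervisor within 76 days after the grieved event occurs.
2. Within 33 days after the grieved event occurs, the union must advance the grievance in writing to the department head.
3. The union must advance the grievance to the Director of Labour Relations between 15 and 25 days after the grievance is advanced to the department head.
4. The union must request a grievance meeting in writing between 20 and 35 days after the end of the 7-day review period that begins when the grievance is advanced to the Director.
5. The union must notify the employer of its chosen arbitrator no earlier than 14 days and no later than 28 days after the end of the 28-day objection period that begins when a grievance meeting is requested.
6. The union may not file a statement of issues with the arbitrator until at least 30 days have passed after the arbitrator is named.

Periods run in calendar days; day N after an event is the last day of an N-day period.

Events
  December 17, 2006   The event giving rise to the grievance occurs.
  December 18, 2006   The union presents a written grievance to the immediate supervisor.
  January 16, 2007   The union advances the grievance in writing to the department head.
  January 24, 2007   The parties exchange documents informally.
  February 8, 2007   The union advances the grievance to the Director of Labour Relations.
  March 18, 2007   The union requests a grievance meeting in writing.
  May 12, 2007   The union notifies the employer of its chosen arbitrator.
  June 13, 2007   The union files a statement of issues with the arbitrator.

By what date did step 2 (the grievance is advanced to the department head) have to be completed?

Step 2 runs from December 17, 2006, when the grieved event occurs. 33 days after December 17, 2006 is January 19, 2007.

January 19, 2007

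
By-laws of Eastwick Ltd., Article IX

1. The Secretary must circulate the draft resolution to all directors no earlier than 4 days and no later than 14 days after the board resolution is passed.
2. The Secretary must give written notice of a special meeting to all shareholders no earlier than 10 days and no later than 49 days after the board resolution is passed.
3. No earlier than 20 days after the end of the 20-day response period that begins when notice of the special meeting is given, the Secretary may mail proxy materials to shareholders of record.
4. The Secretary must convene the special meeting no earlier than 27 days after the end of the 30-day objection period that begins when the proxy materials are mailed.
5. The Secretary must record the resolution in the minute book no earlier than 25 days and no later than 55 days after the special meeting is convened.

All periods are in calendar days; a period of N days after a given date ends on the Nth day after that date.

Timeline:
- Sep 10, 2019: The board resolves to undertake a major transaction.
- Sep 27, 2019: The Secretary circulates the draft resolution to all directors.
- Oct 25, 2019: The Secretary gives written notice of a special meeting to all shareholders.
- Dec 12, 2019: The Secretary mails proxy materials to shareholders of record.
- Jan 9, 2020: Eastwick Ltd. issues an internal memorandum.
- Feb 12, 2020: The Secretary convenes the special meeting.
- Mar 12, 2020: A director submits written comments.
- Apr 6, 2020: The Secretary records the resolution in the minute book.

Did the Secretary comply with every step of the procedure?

No

Step 1: the window is 4–14 days after Sep 10, 2019 (when the board resolution is passed), so Sep 14, 2019 through Sep 24, 2019; done Sep 27, 2019 — 3 days after the window closed.
Later steps need not be reached.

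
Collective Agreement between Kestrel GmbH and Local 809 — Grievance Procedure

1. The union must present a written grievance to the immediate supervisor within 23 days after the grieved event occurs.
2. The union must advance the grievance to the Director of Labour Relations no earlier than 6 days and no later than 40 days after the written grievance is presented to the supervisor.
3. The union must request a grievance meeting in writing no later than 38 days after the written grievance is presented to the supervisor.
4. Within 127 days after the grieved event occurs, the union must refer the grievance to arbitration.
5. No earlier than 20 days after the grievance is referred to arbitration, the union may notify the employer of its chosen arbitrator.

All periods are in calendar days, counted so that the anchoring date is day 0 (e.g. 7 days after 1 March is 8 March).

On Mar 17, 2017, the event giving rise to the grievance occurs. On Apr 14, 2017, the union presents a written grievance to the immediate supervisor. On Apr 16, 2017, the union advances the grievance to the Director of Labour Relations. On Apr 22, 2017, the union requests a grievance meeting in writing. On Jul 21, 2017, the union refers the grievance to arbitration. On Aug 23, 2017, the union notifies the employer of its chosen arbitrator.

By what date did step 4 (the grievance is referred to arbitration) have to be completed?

Step 4 runs from Mar 17, 2017, when the grieved event occurs. 127 days after Mar 17, 2017 is Jul 22, 2017.

Jul 22, 2017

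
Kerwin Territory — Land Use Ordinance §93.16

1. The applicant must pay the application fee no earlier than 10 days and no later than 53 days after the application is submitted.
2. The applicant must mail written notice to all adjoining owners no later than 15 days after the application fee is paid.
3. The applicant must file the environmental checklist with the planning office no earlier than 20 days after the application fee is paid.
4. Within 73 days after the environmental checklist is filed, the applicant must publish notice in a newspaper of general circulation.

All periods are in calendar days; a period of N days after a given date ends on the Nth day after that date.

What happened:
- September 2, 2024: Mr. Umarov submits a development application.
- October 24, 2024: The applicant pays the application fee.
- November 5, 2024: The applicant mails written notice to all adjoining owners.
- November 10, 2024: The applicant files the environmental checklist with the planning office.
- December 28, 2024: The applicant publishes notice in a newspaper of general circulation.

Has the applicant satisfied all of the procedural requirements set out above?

(1) the permitted window runs from September 2, 2024 + 10 = September 12, 2024 to September 2, 2024 + 53 = October 25, 2024; done October 24, 2024 — within the window.
(2) due by October 24, 2024 + 15 days = November 8, 2024; November 5, 2024 is within that limit.
(3) permitted from October 24, 2024 + 20 days = November 13, 2024 onward; acted on November 10, 2024, 3 days prematurely.

No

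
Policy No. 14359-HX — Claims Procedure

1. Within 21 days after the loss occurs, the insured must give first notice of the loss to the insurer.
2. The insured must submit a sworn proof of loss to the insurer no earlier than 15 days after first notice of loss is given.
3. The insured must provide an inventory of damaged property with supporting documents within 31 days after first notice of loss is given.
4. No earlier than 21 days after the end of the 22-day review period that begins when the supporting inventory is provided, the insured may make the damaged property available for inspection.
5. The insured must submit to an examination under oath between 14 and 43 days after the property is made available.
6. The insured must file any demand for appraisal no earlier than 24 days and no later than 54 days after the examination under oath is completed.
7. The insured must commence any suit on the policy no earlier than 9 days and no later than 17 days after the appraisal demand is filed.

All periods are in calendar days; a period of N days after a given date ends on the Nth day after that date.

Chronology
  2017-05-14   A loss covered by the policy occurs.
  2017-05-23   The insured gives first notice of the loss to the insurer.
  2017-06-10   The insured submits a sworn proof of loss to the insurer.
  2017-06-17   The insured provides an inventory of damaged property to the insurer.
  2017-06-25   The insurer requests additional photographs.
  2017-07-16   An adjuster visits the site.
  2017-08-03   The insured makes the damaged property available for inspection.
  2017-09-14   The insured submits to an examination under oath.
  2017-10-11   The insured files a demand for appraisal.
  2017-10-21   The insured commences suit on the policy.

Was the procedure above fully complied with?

Yes

Step 1 — counting 21 days from 2017-05-14 (when the loss occurs) gives a deadline of 2017-06-04; done 2017-05-23 — timely.
Step 2 — must wait 15 days from 2017-05-23 (when first notice of loss is given), so not before 2017-06-07; done 2017-06-10 — permitted.
Step 3 — counting 31 days from 2017-05-23 (when first notice of loss is given) gives a deadline of 2017-06-23; completed 2017-06-17, before the deadline.
Step 4 — must wait 21 days from 2017-07-09 (end of the 22-day review period, which began when the supporting inventory is provided on 2017-06-17), so not before 2017-07-30; done 2017-08-03 — permitted.
Step 5 — 14 and 43 days from 2017-08-03 (when the property is made available) are 2017-08-17 and 2017-09-15 respectively; done 2017-09-14 — within the window.
Step 6 — 24 and 54 days from 2017-09-14 (when the examination under oath is completed) are 2017-10-08 and 2017-11-07 respectively; done 2017-10-11, which is between those dates.
Step 7 — 9 and 17 days from 2017-10-11 (when the appraisal demand is filed) are 2017-10-20 and 2017-10-28 respectively; done 2017-10-21, which is between those dates.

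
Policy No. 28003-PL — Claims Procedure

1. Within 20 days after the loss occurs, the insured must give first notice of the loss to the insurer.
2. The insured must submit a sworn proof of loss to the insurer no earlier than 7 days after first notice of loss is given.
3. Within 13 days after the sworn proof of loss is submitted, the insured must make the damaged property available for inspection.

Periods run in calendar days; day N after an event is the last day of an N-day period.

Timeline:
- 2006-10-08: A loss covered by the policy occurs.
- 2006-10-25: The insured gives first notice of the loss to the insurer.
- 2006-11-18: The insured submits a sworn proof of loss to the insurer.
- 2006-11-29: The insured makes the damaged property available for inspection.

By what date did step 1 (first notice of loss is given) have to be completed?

Step 1 runs from 2006-10-08, when the loss occurs. 20 days after 2006-10-08 is 2006-10-28.

2006-10-28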